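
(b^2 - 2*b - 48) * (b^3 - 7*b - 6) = b^5 - 2*b^4 - 55*b^3 + 8*b^2 + 348*b + 288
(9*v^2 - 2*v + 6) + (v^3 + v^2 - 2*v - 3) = v^3 + 10*v^2 - 4*v + 3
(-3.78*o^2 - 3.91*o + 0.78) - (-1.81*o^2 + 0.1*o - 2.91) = -1.97*o^2 - 4.01*o + 3.69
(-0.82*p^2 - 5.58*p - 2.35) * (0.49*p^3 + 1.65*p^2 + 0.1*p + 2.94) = -0.4018*p^5 - 4.0872*p^4 - 10.4405*p^3 - 6.8463*p^2 - 16.6402*p - 6.909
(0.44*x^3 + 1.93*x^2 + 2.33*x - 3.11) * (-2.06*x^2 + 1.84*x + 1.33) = -0.9064*x^5 - 3.1662*x^4 - 0.6634*x^3 + 13.2607*x^2 - 2.6235*x - 4.1363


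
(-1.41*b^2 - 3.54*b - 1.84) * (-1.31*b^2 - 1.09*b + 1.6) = 1.8471*b^4 + 6.1743*b^3 + 4.013*b^2 - 3.6584*b - 2.944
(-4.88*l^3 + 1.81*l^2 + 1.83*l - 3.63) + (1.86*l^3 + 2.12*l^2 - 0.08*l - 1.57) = -3.02*l^3 + 3.93*l^2 + 1.75*l - 5.2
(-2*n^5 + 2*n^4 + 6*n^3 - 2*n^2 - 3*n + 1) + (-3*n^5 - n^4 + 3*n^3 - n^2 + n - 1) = -5*n^5 + n^4 + 9*n^3 - 3*n^2 - 2*n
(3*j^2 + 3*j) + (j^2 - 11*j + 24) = 4*j^2 - 8*j + 24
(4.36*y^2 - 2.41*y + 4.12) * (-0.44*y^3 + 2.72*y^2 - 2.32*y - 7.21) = -1.9184*y^5 + 12.9196*y^4 - 18.4832*y^3 - 14.638*y^2 + 7.8177*y - 29.7052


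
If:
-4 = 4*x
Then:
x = -1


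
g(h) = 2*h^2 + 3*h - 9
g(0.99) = -4.07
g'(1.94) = 10.76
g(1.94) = 4.35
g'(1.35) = 8.40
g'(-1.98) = -4.92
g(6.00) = 81.00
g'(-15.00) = -57.00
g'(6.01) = 27.04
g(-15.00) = 396.00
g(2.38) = 9.47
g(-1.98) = -7.10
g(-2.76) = -2.04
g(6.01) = 81.27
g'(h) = 4*h + 3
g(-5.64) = 37.70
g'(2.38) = 12.52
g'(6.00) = 27.00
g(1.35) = -1.30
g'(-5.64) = -19.56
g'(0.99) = 6.96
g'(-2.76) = -8.04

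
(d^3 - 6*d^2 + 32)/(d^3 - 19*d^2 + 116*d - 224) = (d^2 - 2*d - 8)/(d^2 - 15*d + 56)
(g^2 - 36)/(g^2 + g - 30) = (g - 6)/(g - 5)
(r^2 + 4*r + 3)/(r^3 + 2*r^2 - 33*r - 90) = (r + 1)/(r^2 - r - 30)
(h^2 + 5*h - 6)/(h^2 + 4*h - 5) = (h + 6)/(h + 5)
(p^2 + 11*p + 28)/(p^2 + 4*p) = (p + 7)/p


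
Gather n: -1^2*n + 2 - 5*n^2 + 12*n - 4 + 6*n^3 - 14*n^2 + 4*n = 6*n^3 - 19*n^2 + 15*n - 2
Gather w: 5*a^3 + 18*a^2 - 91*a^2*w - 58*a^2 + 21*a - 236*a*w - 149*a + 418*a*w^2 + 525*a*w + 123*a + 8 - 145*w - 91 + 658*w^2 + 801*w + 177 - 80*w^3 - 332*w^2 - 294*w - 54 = 5*a^3 - 40*a^2 - 5*a - 80*w^3 + w^2*(418*a + 326) + w*(-91*a^2 + 289*a + 362) + 40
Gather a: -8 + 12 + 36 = 40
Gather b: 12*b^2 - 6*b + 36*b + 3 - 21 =12*b^2 + 30*b - 18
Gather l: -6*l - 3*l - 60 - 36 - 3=-9*l - 99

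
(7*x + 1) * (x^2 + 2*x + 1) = 7*x^3 + 15*x^2 + 9*x + 1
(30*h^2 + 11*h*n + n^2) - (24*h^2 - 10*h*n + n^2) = 6*h^2 + 21*h*n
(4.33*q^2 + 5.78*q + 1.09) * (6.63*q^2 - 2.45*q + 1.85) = 28.7079*q^4 + 27.7129*q^3 + 1.0762*q^2 + 8.0225*q + 2.0165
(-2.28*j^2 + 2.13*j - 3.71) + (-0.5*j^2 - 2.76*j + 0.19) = -2.78*j^2 - 0.63*j - 3.52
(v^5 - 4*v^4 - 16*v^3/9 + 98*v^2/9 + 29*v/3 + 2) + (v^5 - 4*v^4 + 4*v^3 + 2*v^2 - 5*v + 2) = 2*v^5 - 8*v^4 + 20*v^3/9 + 116*v^2/9 + 14*v/3 + 4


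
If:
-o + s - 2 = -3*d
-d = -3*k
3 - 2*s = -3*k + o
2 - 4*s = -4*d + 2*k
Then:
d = 7/9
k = 7/27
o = 40/27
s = 31/27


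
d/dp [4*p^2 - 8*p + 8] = 8*p - 8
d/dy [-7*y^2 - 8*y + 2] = -14*y - 8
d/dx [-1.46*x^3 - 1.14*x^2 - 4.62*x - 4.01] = -4.38*x^2 - 2.28*x - 4.62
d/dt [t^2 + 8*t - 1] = 2*t + 8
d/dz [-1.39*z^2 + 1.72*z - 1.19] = 1.72 - 2.78*z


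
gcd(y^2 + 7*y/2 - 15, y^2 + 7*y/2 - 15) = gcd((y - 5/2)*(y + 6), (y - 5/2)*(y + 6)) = y^2 + 7*y/2 - 15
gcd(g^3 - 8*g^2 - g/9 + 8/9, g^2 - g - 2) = 1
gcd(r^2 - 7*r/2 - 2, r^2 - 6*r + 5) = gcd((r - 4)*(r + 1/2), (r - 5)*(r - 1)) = 1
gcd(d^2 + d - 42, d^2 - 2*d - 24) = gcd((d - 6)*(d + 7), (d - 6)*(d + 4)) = d - 6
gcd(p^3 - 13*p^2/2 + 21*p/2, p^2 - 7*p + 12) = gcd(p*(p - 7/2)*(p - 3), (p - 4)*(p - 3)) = p - 3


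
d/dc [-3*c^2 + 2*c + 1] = 2 - 6*c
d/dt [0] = 0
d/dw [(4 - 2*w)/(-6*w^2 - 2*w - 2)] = (3*w^2 + w - (w - 2)*(6*w + 1) + 1)/(3*w^2 + w + 1)^2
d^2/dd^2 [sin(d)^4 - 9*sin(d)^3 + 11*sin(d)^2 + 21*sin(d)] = -16*sin(d)^4 + 81*sin(d)^3 - 32*sin(d)^2 - 75*sin(d) + 22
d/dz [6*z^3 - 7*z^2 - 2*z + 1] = 18*z^2 - 14*z - 2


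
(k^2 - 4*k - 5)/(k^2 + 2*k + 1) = (k - 5)/(k + 1)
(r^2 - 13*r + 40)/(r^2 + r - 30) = (r - 8)/(r + 6)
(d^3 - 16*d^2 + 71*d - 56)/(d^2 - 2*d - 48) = (d^2 - 8*d + 7)/(d + 6)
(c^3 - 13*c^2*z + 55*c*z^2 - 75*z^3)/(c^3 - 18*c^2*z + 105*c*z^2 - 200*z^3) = (-c + 3*z)/(-c + 8*z)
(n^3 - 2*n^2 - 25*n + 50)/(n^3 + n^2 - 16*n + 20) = (n - 5)/(n - 2)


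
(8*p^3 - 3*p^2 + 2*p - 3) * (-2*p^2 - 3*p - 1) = -16*p^5 - 18*p^4 - 3*p^3 + 3*p^2 + 7*p + 3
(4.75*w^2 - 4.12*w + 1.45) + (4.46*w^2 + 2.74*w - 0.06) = 9.21*w^2 - 1.38*w + 1.39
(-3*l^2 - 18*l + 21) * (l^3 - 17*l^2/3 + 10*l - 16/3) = -3*l^5 - l^4 + 93*l^3 - 283*l^2 + 306*l - 112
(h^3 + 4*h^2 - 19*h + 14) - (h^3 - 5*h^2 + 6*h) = 9*h^2 - 25*h + 14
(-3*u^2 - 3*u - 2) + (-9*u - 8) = -3*u^2 - 12*u - 10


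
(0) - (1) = -1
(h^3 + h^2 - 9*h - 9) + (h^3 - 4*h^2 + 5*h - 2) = 2*h^3 - 3*h^2 - 4*h - 11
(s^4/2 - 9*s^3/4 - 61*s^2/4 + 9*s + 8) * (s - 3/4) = s^5/2 - 21*s^4/8 - 217*s^3/16 + 327*s^2/16 + 5*s/4 - 6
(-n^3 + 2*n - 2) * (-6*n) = 6*n^4 - 12*n^2 + 12*n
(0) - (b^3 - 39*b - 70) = -b^3 + 39*b + 70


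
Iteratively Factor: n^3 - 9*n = (n)*(n^2 - 9) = n*(n - 3)*(n + 3)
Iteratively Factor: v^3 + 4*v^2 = (v + 4)*(v^2) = v*(v + 4)*(v)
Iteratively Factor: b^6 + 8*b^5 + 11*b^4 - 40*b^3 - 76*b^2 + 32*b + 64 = (b + 2)*(b^5 + 6*b^4 - b^3 - 38*b^2 + 32) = (b - 1)*(b + 2)*(b^4 + 7*b^3 + 6*b^2 - 32*b - 32) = (b - 1)*(b + 1)*(b + 2)*(b^3 + 6*b^2 - 32) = (b - 2)*(b - 1)*(b + 1)*(b + 2)*(b^2 + 8*b + 16) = (b - 2)*(b - 1)*(b + 1)*(b + 2)*(b + 4)*(b + 4)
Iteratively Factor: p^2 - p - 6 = (p + 2)*(p - 3)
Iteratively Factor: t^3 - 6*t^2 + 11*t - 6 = (t - 1)*(t^2 - 5*t + 6) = (t - 3)*(t - 1)*(t - 2)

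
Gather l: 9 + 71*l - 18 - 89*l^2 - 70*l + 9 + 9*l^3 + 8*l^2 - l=9*l^3 - 81*l^2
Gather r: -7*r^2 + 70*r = -7*r^2 + 70*r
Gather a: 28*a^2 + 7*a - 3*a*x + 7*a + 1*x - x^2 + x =28*a^2 + a*(14 - 3*x) - x^2 + 2*x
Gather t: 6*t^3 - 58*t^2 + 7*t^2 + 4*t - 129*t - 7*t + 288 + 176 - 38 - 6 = 6*t^3 - 51*t^2 - 132*t + 420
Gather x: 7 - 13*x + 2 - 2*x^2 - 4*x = -2*x^2 - 17*x + 9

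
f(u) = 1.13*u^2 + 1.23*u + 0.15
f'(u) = 2.26*u + 1.23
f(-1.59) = 1.05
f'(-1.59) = -2.36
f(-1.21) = 0.32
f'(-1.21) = -1.50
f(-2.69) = 5.02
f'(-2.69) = -4.85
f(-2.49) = 4.09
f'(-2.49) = -4.40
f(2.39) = 9.54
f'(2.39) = 6.63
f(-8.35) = 68.67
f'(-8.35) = -17.64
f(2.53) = 10.49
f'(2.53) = 6.95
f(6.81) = 60.93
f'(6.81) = 16.62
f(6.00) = 48.21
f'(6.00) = 14.79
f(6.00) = 48.21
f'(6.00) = 14.79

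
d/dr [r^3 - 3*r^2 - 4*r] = 3*r^2 - 6*r - 4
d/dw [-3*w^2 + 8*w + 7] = 8 - 6*w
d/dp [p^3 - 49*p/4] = 3*p^2 - 49/4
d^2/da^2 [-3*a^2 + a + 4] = -6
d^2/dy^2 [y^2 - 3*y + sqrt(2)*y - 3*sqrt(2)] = 2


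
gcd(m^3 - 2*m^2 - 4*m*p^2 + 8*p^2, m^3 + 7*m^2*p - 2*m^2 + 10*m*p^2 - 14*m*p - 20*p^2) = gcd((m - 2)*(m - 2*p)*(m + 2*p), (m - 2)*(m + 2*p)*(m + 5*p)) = m^2 + 2*m*p - 2*m - 4*p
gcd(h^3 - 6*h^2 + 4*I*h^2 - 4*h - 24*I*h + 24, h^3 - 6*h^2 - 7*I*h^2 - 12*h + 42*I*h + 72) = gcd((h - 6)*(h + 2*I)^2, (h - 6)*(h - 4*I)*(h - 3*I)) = h - 6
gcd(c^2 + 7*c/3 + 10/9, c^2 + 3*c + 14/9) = c + 2/3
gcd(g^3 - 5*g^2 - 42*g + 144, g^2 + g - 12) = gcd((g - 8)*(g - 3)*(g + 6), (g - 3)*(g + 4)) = g - 3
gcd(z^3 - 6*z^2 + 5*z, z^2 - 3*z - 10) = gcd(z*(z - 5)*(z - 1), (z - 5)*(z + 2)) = z - 5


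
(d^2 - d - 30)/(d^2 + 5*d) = (d - 6)/d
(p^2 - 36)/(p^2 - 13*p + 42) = (p + 6)/(p - 7)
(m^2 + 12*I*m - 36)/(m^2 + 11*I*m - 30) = (m + 6*I)/(m + 5*I)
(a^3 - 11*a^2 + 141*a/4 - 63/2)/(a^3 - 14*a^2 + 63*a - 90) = (a^2 - 5*a + 21/4)/(a^2 - 8*a + 15)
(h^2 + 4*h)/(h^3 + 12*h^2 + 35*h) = (h + 4)/(h^2 + 12*h + 35)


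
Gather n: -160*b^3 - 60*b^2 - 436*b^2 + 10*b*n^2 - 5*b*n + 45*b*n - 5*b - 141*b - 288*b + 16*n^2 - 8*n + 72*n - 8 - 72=-160*b^3 - 496*b^2 - 434*b + n^2*(10*b + 16) + n*(40*b + 64) - 80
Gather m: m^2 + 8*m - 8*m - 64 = m^2 - 64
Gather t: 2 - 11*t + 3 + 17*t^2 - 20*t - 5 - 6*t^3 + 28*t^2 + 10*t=-6*t^3 + 45*t^2 - 21*t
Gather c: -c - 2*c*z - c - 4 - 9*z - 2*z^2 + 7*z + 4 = c*(-2*z - 2) - 2*z^2 - 2*z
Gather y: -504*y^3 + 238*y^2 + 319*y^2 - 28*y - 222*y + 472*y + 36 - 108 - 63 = -504*y^3 + 557*y^2 + 222*y - 135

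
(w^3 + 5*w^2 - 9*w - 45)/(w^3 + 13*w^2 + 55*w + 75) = (w - 3)/(w + 5)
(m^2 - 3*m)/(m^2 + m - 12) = m/(m + 4)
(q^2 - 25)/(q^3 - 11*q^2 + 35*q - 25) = (q + 5)/(q^2 - 6*q + 5)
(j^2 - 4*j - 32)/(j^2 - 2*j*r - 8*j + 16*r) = (-j - 4)/(-j + 2*r)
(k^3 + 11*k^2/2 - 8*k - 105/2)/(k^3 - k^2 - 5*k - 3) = (2*k^2 + 17*k + 35)/(2*(k^2 + 2*k + 1))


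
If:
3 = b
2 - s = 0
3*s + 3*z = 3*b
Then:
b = 3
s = 2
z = 1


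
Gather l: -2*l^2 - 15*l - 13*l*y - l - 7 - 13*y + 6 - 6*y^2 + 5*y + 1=-2*l^2 + l*(-13*y - 16) - 6*y^2 - 8*y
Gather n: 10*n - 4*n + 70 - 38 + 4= 6*n + 36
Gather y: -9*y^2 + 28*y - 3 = -9*y^2 + 28*y - 3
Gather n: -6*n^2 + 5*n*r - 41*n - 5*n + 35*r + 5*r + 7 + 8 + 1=-6*n^2 + n*(5*r - 46) + 40*r + 16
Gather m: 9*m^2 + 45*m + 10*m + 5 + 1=9*m^2 + 55*m + 6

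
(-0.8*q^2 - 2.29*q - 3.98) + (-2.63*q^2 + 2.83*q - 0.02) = -3.43*q^2 + 0.54*q - 4.0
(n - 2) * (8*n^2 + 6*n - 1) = 8*n^3 - 10*n^2 - 13*n + 2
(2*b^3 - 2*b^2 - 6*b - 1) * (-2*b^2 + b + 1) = -4*b^5 + 6*b^4 + 12*b^3 - 6*b^2 - 7*b - 1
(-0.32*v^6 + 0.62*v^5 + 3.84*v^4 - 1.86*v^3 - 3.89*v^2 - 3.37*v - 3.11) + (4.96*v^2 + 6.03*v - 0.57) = -0.32*v^6 + 0.62*v^5 + 3.84*v^4 - 1.86*v^3 + 1.07*v^2 + 2.66*v - 3.68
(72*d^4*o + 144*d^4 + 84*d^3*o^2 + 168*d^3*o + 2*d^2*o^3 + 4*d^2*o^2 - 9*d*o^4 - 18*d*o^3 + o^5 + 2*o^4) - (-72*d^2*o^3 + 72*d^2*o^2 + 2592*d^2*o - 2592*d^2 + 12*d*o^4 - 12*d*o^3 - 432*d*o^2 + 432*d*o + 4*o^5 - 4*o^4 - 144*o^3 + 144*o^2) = 72*d^4*o + 144*d^4 + 84*d^3*o^2 + 168*d^3*o + 74*d^2*o^3 - 68*d^2*o^2 - 2592*d^2*o + 2592*d^2 - 21*d*o^4 - 6*d*o^3 + 432*d*o^2 - 432*d*o - 3*o^5 + 6*o^4 + 144*o^3 - 144*o^2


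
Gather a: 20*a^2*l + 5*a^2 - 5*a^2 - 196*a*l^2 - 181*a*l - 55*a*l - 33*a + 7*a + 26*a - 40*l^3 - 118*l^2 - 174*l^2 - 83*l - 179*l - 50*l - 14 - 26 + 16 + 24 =20*a^2*l + a*(-196*l^2 - 236*l) - 40*l^3 - 292*l^2 - 312*l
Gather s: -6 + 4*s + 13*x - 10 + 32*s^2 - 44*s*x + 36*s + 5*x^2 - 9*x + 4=32*s^2 + s*(40 - 44*x) + 5*x^2 + 4*x - 12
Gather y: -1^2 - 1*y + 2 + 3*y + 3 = 2*y + 4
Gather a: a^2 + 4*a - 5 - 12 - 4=a^2 + 4*a - 21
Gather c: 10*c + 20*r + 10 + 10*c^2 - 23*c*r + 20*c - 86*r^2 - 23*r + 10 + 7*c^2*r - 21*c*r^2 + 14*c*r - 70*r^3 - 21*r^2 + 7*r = c^2*(7*r + 10) + c*(-21*r^2 - 9*r + 30) - 70*r^3 - 107*r^2 + 4*r + 20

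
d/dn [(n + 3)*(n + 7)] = 2*n + 10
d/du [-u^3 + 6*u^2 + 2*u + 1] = -3*u^2 + 12*u + 2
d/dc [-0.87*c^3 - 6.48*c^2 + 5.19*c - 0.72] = -2.61*c^2 - 12.96*c + 5.19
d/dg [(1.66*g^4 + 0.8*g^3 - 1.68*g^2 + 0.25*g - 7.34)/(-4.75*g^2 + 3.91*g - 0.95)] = (-15.77*g^5 + 15.6718*g^4 - 0.0519999999999996*g^3 - 7.6613*g^2 - 66.538*g + 28.4619)/(22.5625*g^4 - 37.145*g^3 + 24.3131*g^2 - 7.429*g + 0.9025)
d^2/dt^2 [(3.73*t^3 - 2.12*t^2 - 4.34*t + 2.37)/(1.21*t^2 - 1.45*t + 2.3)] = (-7.105427357601e-15*t^5 - 25.223998*t^3 - 18.418038*t^2 + 165.91053*t - 54.60297)/(1.771561*t^6 - 6.368835*t^5 + 17.734365*t^4 - 27.260725*t^3 + 33.70995*t^2 - 23.0115*t + 12.167)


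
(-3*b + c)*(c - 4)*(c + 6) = -3*b*c^2 - 6*b*c + 72*b + c^3 + 2*c^2 - 24*c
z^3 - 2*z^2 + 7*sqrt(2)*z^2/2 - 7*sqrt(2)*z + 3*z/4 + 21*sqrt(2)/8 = (z - 3/2)*(z - 1/2)*(z + 7*sqrt(2)/2)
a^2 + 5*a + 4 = (a + 1)*(a + 4)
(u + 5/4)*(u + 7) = u^2 + 33*u/4 + 35/4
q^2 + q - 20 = (q - 4)*(q + 5)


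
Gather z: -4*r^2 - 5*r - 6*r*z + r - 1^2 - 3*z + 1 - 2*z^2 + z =-4*r^2 - 4*r - 2*z^2 + z*(-6*r - 2)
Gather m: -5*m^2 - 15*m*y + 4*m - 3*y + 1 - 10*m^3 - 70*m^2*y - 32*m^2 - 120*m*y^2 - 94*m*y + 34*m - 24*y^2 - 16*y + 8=-10*m^3 + m^2*(-70*y - 37) + m*(-120*y^2 - 109*y + 38) - 24*y^2 - 19*y + 9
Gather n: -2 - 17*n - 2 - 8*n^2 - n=-8*n^2 - 18*n - 4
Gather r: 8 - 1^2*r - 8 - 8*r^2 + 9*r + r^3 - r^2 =r^3 - 9*r^2 + 8*r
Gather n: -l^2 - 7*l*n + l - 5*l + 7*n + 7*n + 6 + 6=-l^2 - 4*l + n*(14 - 7*l) + 12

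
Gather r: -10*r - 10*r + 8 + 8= 16 - 20*r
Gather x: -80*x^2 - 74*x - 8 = -80*x^2 - 74*x - 8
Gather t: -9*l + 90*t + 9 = -9*l + 90*t + 9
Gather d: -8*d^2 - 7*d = -8*d^2 - 7*d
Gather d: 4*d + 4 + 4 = 4*d + 8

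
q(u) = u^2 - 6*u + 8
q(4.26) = 0.59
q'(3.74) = 1.48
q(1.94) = 0.12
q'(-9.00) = -24.00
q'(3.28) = 0.56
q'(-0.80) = -7.60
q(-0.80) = 13.44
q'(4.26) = 2.52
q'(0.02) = -5.96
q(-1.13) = 16.06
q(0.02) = 7.88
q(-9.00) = 143.00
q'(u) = 2*u - 6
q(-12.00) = 224.00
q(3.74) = -0.45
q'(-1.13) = -8.26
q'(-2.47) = -10.94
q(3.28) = -0.92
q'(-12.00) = -30.00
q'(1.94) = -2.12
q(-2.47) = 28.92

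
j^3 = j^3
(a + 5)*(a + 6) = a^2 + 11*a + 30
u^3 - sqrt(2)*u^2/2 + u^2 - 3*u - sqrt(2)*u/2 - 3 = (u + 1)*(u - 3*sqrt(2)/2)*(u + sqrt(2))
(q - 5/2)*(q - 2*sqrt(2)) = q^2 - 2*sqrt(2)*q - 5*q/2 + 5*sqrt(2)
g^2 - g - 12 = (g - 4)*(g + 3)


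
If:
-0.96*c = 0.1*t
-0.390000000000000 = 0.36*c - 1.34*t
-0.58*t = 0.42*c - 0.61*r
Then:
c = -0.03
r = 0.25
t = 0.28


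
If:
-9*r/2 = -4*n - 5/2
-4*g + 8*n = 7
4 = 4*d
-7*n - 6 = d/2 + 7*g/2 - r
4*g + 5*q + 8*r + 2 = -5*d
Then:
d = 1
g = -813/472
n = 13/944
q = -549/590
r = 67/118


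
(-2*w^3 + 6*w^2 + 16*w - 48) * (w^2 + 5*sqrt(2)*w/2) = -2*w^5 - 5*sqrt(2)*w^4 + 6*w^4 + 16*w^3 + 15*sqrt(2)*w^3 - 48*w^2 + 40*sqrt(2)*w^2 - 120*sqrt(2)*w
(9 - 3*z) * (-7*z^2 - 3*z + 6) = 21*z^3 - 54*z^2 - 45*z + 54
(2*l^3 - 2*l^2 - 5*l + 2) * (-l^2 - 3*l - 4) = -2*l^5 - 4*l^4 + 3*l^3 + 21*l^2 + 14*l - 8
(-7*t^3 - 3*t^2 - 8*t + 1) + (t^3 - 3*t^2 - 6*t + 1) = -6*t^3 - 6*t^2 - 14*t + 2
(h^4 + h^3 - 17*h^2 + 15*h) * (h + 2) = h^5 + 3*h^4 - 15*h^3 - 19*h^2 + 30*h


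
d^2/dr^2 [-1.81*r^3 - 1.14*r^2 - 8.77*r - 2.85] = -10.86*r - 2.28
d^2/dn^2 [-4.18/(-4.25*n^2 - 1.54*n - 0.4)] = (-151.0025*n^2 - 54.7162*n + 4.18*(8.5*n + 1.54)*(17.0*n + 3.08) - 14.212)/(4.25*n^2 + 1.54*n + 0.4)^3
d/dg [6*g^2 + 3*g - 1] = 12*g + 3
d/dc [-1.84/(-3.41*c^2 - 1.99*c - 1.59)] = (-12.5488*c - 3.6616)/(3.41*c^2 + 1.99*c + 1.59)^2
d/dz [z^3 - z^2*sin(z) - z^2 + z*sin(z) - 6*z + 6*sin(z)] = -z^2*cos(z) + 3*z^2 - 2*z*sin(z) + z*cos(z) - 2*z + sin(z) + 6*cos(z) - 6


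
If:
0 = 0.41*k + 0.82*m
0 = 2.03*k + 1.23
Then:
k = -0.61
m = 0.30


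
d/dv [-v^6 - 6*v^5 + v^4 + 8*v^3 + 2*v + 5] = -6*v^5 - 30*v^4 + 4*v^3 + 24*v^2 + 2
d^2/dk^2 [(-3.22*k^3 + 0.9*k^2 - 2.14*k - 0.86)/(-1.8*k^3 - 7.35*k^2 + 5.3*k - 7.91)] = (-91.0332000000001*k^6 + 225.9144*k^5 - 398.36232*k^4 + 369.85976*k^3 - 632.1066*k^2 + 187.841472*k + 15.12444)/(5.832*k^9 + 71.442*k^8 + 240.2055*k^7 + 53.236575*k^6 - 79.3759499999999*k^5 + 1448.570025*k^4 - 1659.81356*k^3 + 2046.202305*k^2 - 994.83279*k + 494.913671)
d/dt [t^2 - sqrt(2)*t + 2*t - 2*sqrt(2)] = 2*t - sqrt(2) + 2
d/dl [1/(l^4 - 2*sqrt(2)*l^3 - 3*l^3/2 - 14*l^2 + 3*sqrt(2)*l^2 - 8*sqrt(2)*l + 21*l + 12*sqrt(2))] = 2*(-8*l^3 + 9*l^2 + 12*sqrt(2)*l^2 - 12*sqrt(2)*l + 56*l - 42 + 16*sqrt(2))/(2*l^4 - 4*sqrt(2)*l^3 - 3*l^3 - 28*l^2 + 6*sqrt(2)*l^2 - 16*sqrt(2)*l + 42*l + 24*sqrt(2))^2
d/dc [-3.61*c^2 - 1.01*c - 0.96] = -7.22*c - 1.01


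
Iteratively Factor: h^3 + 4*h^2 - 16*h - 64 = (h + 4)*(h^2 - 16) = (h + 4)^2*(h - 4)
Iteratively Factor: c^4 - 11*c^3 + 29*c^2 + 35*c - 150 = (c - 5)*(c^3 - 6*c^2 - c + 30) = (c - 5)*(c - 3)*(c^2 - 3*c - 10) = (c - 5)*(c - 3)*(c + 2)*(c - 5)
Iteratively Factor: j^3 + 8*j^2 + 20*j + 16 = (j + 2)*(j^2 + 6*j + 8) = (j + 2)^2*(j + 4)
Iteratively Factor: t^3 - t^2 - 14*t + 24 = (t - 3)*(t^2 + 2*t - 8) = (t - 3)*(t + 4)*(t - 2)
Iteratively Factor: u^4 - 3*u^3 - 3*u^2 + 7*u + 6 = (u + 1)*(u^3 - 4*u^2 + u + 6) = (u - 3)*(u + 1)*(u^2 - u - 2) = (u - 3)*(u + 1)^2*(u - 2)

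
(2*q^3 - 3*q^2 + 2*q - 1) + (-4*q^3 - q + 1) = -2*q^3 - 3*q^2 + q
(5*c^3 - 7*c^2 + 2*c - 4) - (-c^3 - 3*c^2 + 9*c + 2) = 6*c^3 - 4*c^2 - 7*c - 6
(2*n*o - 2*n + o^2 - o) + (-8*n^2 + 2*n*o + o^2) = -8*n^2 + 4*n*o - 2*n + 2*o^2 - o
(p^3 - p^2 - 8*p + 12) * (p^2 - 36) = p^5 - p^4 - 44*p^3 + 48*p^2 + 288*p - 432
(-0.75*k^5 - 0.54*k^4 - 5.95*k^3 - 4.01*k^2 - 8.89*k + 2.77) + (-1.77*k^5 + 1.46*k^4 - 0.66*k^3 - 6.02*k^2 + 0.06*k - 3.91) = -2.52*k^5 + 0.92*k^4 - 6.61*k^3 - 10.03*k^2 - 8.83*k - 1.14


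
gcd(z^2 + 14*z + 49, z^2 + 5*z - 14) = z + 7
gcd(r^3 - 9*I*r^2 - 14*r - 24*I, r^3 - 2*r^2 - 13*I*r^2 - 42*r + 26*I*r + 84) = r - 6*I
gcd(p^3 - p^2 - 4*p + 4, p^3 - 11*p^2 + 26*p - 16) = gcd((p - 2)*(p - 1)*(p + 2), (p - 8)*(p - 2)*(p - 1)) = p^2 - 3*p + 2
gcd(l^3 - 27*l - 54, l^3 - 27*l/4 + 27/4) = l + 3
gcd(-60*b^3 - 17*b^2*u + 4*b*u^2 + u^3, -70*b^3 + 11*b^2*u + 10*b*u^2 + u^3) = 5*b + u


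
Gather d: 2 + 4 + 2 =8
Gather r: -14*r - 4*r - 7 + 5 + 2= -18*r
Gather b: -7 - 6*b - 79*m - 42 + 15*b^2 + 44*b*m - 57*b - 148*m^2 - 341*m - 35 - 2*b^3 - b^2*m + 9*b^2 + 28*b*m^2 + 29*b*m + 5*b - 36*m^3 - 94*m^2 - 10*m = -2*b^3 + b^2*(24 - m) + b*(28*m^2 + 73*m - 58) - 36*m^3 - 242*m^2 - 430*m - 84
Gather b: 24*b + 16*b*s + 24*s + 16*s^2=b*(16*s + 24) + 16*s^2 + 24*s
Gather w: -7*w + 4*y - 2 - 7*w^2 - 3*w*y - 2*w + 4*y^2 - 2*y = -7*w^2 + w*(-3*y - 9) + 4*y^2 + 2*y - 2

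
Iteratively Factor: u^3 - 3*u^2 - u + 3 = (u + 1)*(u^2 - 4*u + 3) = (u - 3)*(u + 1)*(u - 1)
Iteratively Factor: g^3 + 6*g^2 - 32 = (g + 4)*(g^2 + 2*g - 8) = (g + 4)^2*(g - 2)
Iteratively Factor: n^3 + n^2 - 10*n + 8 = (n - 2)*(n^2 + 3*n - 4) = (n - 2)*(n + 4)*(n - 1)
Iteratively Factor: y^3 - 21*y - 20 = (y + 4)*(y^2 - 4*y - 5) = (y + 1)*(y + 4)*(y - 5)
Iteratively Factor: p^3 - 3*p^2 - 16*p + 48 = (p + 4)*(p^2 - 7*p + 12) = (p - 4)*(p + 4)*(p - 3)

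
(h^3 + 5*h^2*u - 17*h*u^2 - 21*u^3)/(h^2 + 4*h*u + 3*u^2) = (h^2 + 4*h*u - 21*u^2)/(h + 3*u)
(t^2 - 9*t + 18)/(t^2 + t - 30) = (t^2 - 9*t + 18)/(t^2 + t - 30)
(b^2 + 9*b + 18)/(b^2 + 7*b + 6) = (b + 3)/(b + 1)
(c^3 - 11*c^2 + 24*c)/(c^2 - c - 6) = c*(c - 8)/(c + 2)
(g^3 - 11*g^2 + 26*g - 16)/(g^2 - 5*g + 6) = (g^2 - 9*g + 8)/(g - 3)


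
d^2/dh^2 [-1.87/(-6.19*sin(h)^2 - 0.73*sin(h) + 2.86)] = (-286.604428*sin(h)^4 - 25.349907*sin(h)^3 + 296.488687*sin(h)^2 + 46.795628*sin(h) + 68.203762)/(6.19*sin(h)^2 + 0.73*sin(h) - 2.86)^3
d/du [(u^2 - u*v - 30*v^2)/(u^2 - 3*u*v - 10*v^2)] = 2*v*(-u^2 + 20*u*v - 40*v^2)/(u^4 - 6*u^3*v - 11*u^2*v^2 + 60*u*v^3 + 100*v^4)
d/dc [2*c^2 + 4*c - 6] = 4*c + 4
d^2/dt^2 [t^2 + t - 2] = 2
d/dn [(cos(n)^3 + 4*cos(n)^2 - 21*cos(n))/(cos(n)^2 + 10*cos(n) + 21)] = (sin(n)^2 - 6*cos(n) + 8)*sin(n)/(cos(n) + 3)^2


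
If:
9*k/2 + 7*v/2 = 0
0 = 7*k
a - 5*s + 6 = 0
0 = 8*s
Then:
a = -6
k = 0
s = 0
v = 0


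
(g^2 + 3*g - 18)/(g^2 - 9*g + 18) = (g + 6)/(g - 6)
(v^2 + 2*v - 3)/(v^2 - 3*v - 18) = (v - 1)/(v - 6)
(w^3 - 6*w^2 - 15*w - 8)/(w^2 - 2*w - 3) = (w^2 - 7*w - 8)/(w - 3)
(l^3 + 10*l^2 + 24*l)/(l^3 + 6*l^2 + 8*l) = (l + 6)/(l + 2)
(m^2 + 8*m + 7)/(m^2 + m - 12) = (m^2 + 8*m + 7)/(m^2 + m - 12)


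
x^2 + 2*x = x*(x + 2)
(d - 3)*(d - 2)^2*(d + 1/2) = d^4 - 13*d^3/2 + 25*d^2/2 - 4*d - 6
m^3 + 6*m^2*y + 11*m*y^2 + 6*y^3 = (m + y)*(m + 2*y)*(m + 3*y)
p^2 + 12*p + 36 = (p + 6)^2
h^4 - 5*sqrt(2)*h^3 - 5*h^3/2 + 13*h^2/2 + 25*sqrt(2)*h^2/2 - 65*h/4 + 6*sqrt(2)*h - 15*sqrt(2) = (h - 5/2)*(h - 4*sqrt(2))*(h - 3*sqrt(2)/2)*(h + sqrt(2)/2)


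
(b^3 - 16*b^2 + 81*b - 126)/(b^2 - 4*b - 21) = (b^2 - 9*b + 18)/(b + 3)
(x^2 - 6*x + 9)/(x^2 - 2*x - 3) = (x - 3)/(x + 1)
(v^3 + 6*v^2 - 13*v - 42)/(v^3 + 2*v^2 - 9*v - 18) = (v + 7)/(v + 3)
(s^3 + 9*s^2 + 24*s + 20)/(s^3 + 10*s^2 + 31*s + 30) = (s + 2)/(s + 3)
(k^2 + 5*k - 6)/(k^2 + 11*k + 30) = (k - 1)/(k + 5)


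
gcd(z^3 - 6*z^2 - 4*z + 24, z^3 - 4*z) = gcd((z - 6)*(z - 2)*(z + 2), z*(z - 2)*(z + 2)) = z^2 - 4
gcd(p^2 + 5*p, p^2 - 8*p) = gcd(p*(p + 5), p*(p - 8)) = p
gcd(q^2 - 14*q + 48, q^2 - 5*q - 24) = q - 8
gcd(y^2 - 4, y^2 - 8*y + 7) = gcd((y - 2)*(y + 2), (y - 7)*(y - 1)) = 1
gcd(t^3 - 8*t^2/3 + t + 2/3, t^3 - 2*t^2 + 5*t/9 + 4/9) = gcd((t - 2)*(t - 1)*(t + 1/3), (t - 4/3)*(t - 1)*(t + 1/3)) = t^2 - 2*t/3 - 1/3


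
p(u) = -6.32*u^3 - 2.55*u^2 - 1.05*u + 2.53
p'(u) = -18.96*u^2 - 5.1*u - 1.05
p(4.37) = -578.18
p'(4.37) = -385.41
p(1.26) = -15.48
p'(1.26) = -37.58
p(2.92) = -179.63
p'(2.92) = -177.60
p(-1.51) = 20.06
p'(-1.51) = -36.58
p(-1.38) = 15.73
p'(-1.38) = -30.12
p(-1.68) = 27.06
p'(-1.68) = -45.99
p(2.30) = -90.27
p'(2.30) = -113.08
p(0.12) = 2.36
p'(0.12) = -1.94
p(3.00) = -194.21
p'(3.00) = -186.99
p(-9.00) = 4412.71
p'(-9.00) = -1490.91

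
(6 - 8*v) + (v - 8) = -7*v - 2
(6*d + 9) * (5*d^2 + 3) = 30*d^3 + 45*d^2 + 18*d + 27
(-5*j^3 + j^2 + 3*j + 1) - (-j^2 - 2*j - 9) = -5*j^3 + 2*j^2 + 5*j + 10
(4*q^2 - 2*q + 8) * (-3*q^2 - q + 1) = -12*q^4 + 2*q^3 - 18*q^2 - 10*q + 8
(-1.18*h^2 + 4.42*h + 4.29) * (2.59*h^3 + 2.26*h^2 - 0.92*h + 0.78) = -3.0562*h^5 + 8.781*h^4 + 22.1859*h^3 + 4.7086*h^2 - 0.4992*h + 3.3462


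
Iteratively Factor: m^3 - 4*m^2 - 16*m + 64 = (m - 4)*(m^2 - 16) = (m - 4)*(m + 4)*(m - 4)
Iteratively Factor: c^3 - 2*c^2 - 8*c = (c + 2)*(c^2 - 4*c) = (c - 4)*(c + 2)*(c)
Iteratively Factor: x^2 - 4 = (x - 2)*(x + 2)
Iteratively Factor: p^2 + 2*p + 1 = (p + 1)*(p + 1)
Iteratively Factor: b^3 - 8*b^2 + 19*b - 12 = (b - 3)*(b^2 - 5*b + 4) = (b - 3)*(b - 1)*(b - 4)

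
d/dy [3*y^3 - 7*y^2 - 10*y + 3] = 9*y^2 - 14*y - 10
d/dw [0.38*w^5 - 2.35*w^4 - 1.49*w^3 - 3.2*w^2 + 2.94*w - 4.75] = 1.9*w^4 - 9.4*w^3 - 4.47*w^2 - 6.4*w + 2.94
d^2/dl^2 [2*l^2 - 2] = 4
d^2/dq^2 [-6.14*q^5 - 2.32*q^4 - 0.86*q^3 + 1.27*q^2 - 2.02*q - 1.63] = -122.8*q^3 - 27.84*q^2 - 5.16*q + 2.54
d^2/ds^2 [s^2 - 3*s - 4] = 2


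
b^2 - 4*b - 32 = (b - 8)*(b + 4)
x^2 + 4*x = x*(x + 4)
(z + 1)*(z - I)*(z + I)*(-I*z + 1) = -I*z^4 + z^3 - I*z^3 + z^2 - I*z^2 + z - I*z + 1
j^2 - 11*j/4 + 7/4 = (j - 7/4)*(j - 1)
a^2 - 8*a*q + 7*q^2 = (a - 7*q)*(a - q)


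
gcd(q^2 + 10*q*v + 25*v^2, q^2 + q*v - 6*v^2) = 1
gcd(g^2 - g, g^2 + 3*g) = g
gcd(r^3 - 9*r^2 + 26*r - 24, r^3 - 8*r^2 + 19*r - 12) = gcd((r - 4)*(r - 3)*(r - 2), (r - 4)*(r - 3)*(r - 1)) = r^2 - 7*r + 12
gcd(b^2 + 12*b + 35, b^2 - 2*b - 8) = 1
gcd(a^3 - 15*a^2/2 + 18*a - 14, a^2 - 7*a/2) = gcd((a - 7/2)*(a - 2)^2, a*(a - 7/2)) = a - 7/2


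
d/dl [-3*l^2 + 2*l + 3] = 2 - 6*l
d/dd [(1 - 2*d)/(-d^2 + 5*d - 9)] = (-2*d^2 + 2*d + 13)/(d^4 - 10*d^3 + 43*d^2 - 90*d + 81)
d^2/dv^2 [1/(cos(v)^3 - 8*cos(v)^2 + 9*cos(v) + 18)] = ((39*cos(v) - 64*cos(2*v) + 9*cos(3*v))*(cos(v)^3 - 8*cos(v)^2 + 9*cos(v) + 18)/4 + 2*(3*cos(v)^2 - 16*cos(v) + 9)^2*sin(v)^2)/(cos(v)^3 - 8*cos(v)^2 + 9*cos(v) + 18)^3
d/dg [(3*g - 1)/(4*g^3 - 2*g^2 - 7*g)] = (-24*g^3 + 18*g^2 - 4*g - 7)/(g^2*(16*g^4 - 16*g^3 - 52*g^2 + 28*g + 49))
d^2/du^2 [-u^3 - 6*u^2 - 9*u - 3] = -6*u - 12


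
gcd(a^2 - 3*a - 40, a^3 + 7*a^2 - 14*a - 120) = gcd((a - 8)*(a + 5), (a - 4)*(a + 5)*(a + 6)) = a + 5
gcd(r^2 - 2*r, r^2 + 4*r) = r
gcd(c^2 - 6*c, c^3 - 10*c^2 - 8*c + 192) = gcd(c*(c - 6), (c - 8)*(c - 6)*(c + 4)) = c - 6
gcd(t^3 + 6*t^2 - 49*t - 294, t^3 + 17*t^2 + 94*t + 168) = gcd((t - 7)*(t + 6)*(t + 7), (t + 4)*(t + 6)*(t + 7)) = t^2 + 13*t + 42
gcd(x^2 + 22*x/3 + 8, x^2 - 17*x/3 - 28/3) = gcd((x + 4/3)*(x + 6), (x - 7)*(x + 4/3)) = x + 4/3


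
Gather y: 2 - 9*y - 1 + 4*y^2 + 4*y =4*y^2 - 5*y + 1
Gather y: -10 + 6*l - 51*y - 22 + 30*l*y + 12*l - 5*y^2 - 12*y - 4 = 18*l - 5*y^2 + y*(30*l - 63) - 36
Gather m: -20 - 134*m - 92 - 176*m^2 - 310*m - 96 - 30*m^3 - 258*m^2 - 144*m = -30*m^3 - 434*m^2 - 588*m - 208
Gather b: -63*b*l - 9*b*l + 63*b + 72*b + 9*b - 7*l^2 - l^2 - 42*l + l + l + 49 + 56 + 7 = b*(144 - 72*l) - 8*l^2 - 40*l + 112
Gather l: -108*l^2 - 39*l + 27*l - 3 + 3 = -108*l^2 - 12*l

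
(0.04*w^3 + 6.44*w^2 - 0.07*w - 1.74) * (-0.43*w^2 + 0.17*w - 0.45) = -0.0172*w^5 - 2.7624*w^4 + 1.1069*w^3 - 2.1617*w^2 - 0.2643*w + 0.783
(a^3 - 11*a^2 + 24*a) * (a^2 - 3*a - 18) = a^5 - 14*a^4 + 39*a^3 + 126*a^2 - 432*a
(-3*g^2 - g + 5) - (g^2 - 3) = -4*g^2 - g + 8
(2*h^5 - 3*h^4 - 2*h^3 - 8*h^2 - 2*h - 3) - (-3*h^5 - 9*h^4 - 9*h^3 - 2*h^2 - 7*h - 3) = 5*h^5 + 6*h^4 + 7*h^3 - 6*h^2 + 5*h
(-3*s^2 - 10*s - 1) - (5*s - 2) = -3*s^2 - 15*s + 1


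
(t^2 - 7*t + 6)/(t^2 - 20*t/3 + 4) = 3*(t - 1)/(3*t - 2)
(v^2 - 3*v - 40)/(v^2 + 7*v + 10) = (v - 8)/(v + 2)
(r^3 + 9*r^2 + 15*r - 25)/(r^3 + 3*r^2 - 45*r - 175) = (r - 1)/(r - 7)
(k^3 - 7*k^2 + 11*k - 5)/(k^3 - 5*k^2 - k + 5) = (k - 1)/(k + 1)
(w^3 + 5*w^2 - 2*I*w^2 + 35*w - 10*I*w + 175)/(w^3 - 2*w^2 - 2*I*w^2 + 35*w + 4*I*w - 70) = (w + 5)/(w - 2)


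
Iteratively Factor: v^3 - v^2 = (v)*(v^2 - v) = v*(v - 1)*(v)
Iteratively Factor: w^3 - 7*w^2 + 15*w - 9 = (w - 3)*(w^2 - 4*w + 3) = (w - 3)^2*(w - 1)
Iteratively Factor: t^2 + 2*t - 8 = (t + 4)*(t - 2)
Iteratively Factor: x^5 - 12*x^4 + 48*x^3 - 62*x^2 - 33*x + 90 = (x - 2)*(x^4 - 10*x^3 + 28*x^2 - 6*x - 45) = (x - 5)*(x - 2)*(x^3 - 5*x^2 + 3*x + 9) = (x - 5)*(x - 2)*(x + 1)*(x^2 - 6*x + 9) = (x - 5)*(x - 3)*(x - 2)*(x + 1)*(x - 3)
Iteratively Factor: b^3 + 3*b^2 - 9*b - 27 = (b + 3)*(b^2 - 9) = (b - 3)*(b + 3)*(b + 3)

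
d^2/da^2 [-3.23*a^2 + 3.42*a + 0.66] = -6.46000000000000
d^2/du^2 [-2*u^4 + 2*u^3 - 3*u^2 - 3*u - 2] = -24*u^2 + 12*u - 6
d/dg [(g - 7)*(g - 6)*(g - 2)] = 3*g^2 - 30*g + 68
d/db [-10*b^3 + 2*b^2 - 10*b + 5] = -30*b^2 + 4*b - 10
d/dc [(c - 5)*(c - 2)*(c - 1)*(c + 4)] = 4*c^3 - 12*c^2 - 30*c + 58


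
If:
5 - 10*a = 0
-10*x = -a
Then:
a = 1/2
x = 1/20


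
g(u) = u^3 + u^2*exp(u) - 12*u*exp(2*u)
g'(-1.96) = 12.21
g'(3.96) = -293264.45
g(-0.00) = 0.00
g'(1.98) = -3053.42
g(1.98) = -1210.23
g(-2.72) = -19.49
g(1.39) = -258.42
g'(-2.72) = 22.56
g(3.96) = -129879.45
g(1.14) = -128.20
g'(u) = u^2*exp(u) + 3*u^2 - 24*u*exp(2*u) + 2*u*exp(u) - 12*exp(2*u)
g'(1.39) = -706.44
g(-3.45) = -40.64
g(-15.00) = -3375.00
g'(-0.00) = -12.00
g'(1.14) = -369.72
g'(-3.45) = 35.94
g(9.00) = -7090619588.03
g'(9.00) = -14969670515.00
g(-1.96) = -6.52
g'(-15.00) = 675.00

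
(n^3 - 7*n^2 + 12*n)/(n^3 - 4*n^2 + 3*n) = (n - 4)/(n - 1)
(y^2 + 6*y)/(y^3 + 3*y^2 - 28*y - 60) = y/(y^2 - 3*y - 10)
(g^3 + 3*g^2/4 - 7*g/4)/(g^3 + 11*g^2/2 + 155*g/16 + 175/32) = 8*g*(g - 1)/(8*g^2 + 30*g + 25)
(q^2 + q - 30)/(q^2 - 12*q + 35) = (q + 6)/(q - 7)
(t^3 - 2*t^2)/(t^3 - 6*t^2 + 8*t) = t/(t - 4)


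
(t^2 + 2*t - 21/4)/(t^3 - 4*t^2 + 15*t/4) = (2*t + 7)/(t*(2*t - 5))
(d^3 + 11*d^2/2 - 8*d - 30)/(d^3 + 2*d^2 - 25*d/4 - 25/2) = 2*(d + 6)/(2*d + 5)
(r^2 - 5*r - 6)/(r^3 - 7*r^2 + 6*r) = (r + 1)/(r*(r - 1))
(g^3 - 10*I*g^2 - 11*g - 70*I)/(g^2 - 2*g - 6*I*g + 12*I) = (g^3 - 10*I*g^2 - 11*g - 70*I)/(g^2 - 2*g - 6*I*g + 12*I)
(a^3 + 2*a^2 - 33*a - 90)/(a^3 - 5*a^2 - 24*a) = (a^2 - a - 30)/(a*(a - 8))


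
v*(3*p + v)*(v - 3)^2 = 3*p*v^3 - 18*p*v^2 + 27*p*v + v^4 - 6*v^3 + 9*v^2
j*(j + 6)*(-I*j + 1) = -I*j^3 + j^2 - 6*I*j^2 + 6*j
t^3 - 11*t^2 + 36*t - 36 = (t - 6)*(t - 3)*(t - 2)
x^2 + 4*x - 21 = (x - 3)*(x + 7)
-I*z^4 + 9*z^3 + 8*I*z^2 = z^2*(z + 8*I)*(-I*z + 1)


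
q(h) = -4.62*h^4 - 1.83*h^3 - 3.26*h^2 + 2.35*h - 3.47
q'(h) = -18.48*h^3 - 5.49*h^2 - 6.52*h + 2.35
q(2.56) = -247.95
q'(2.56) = -360.36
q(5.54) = -4753.58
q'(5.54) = -3344.45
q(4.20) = -1624.29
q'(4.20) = -1491.02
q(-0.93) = -10.46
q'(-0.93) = 18.53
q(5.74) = -5458.69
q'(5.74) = -3710.88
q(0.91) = -8.58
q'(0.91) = -22.06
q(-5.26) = -3376.30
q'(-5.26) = 2574.17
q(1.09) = -13.67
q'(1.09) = -35.21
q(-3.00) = -364.67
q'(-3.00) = 471.46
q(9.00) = -31892.27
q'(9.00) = -13972.94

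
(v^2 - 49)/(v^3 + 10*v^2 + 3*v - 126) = (v - 7)/(v^2 + 3*v - 18)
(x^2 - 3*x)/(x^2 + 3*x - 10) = x*(x - 3)/(x^2 + 3*x - 10)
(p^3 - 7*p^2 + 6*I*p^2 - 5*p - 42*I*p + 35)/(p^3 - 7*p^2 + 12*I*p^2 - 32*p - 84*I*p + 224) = (p^2 + 6*I*p - 5)/(p^2 + 12*I*p - 32)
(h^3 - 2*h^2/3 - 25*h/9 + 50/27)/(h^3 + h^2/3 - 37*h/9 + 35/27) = (9*h^2 + 9*h - 10)/(9*h^2 + 18*h - 7)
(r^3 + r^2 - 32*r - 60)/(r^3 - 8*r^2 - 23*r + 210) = (r + 2)/(r - 7)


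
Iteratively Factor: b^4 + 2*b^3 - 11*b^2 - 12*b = (b + 1)*(b^3 + b^2 - 12*b) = (b - 3)*(b + 1)*(b^2 + 4*b) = b*(b - 3)*(b + 1)*(b + 4)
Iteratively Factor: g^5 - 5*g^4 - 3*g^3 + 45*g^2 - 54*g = (g + 3)*(g^4 - 8*g^3 + 21*g^2 - 18*g) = (g - 3)*(g + 3)*(g^3 - 5*g^2 + 6*g) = (g - 3)*(g - 2)*(g + 3)*(g^2 - 3*g) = (g - 3)^2*(g - 2)*(g + 3)*(g)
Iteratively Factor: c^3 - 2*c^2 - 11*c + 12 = (c - 1)*(c^2 - c - 12) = (c - 4)*(c - 1)*(c + 3)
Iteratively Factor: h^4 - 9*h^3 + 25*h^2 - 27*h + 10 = (h - 2)*(h^3 - 7*h^2 + 11*h - 5) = (h - 5)*(h - 2)*(h^2 - 2*h + 1) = (h - 5)*(h - 2)*(h - 1)*(h - 1)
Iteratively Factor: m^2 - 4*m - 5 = (m - 5)*(m + 1)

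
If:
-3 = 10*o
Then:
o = -3/10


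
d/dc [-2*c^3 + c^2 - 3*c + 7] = -6*c^2 + 2*c - 3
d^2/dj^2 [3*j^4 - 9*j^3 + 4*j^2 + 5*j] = 36*j^2 - 54*j + 8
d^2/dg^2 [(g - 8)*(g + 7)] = 2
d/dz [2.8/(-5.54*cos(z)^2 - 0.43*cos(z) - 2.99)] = -(31.024*cos(z) + 1.204)*sin(z)/(5.54*cos(z)^2 + 0.43*cos(z) + 2.99)^2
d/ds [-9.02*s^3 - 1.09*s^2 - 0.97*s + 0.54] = -27.06*s^2 - 2.18*s - 0.97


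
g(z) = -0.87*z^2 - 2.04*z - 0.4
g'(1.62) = -4.86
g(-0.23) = 0.02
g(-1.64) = 0.61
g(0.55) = -1.79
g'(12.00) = -22.92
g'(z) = -1.74*z - 2.04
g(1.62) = -5.99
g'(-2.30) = 1.96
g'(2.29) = -6.02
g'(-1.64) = 0.81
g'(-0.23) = -1.64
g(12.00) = -150.16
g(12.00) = -150.16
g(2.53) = -11.13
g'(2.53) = -6.44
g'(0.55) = -3.00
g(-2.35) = -0.41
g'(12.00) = -22.92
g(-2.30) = -0.31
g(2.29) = -9.63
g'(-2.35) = 2.05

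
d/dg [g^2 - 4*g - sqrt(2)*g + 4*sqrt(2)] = 2*g - 4 - sqrt(2)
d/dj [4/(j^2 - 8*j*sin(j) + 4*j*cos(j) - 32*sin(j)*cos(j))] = 8*(2*j*sin(j) + 4*j*cos(j) - j + 4*sin(j) - 2*cos(j) + 16*cos(2*j))/((j - 8*sin(j))^2*(j + 4*cos(j))^2)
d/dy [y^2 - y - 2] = 2*y - 1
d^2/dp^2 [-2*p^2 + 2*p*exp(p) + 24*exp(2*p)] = 2*p*exp(p) + 96*exp(2*p) + 4*exp(p) - 4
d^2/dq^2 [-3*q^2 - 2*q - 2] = -6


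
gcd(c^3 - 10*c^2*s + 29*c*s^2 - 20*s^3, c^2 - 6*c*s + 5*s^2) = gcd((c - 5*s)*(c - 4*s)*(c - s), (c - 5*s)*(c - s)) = c^2 - 6*c*s + 5*s^2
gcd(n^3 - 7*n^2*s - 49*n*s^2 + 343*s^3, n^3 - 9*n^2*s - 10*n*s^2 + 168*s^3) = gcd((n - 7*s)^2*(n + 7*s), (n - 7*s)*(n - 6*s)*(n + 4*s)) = -n + 7*s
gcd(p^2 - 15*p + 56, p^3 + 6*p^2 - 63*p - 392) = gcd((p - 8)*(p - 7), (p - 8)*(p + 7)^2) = p - 8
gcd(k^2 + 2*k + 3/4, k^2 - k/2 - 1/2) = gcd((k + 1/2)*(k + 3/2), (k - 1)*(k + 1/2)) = k + 1/2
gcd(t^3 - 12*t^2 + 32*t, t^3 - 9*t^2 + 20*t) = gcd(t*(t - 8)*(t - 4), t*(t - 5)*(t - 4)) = t^2 - 4*t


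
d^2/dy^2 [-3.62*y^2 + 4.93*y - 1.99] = -7.24000000000000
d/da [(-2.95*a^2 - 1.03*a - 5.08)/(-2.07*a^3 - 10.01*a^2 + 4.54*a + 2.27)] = (-6.1065*a^4 - 4.2642*a^3 - 55.2501*a^2 - 115.0946*a + 20.7251)/(4.2849*a^6 + 41.4414*a^5 + 81.4045*a^4 - 100.2886*a^3 - 24.8338*a^2 + 20.6116*a + 5.1529)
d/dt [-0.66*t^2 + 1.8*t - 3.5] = 1.8 - 1.32*t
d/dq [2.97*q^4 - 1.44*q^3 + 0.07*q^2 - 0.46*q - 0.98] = 11.88*q^3 - 4.32*q^2 + 0.14*q - 0.46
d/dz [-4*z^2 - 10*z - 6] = -8*z - 10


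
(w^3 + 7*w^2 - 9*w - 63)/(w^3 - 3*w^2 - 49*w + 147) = (w + 3)/(w - 7)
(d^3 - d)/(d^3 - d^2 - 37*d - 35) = d*(d - 1)/(d^2 - 2*d - 35)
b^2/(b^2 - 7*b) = b/(b - 7)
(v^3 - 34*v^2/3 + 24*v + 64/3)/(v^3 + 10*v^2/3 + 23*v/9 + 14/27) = 9*(v^2 - 12*v + 32)/(9*v^2 + 24*v + 7)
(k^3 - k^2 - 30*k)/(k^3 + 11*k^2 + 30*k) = (k - 6)/(k + 6)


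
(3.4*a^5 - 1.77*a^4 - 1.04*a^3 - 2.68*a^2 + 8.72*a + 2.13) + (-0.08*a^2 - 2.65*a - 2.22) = 3.4*a^5 - 1.77*a^4 - 1.04*a^3 - 2.76*a^2 + 6.07*a - 0.0900000000000003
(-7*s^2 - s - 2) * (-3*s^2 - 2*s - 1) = 21*s^4 + 17*s^3 + 15*s^2 + 5*s + 2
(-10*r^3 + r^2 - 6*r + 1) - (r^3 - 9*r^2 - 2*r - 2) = -11*r^3 + 10*r^2 - 4*r + 3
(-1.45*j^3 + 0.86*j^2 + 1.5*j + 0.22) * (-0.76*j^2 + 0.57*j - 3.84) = 1.102*j^5 - 1.4801*j^4 + 4.9182*j^3 - 2.6146*j^2 - 5.6346*j - 0.8448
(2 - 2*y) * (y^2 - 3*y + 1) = -2*y^3 + 8*y^2 - 8*y + 2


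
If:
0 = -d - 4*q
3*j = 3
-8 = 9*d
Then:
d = -8/9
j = 1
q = 2/9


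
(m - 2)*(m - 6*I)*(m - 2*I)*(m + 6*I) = m^4 - 2*m^3 - 2*I*m^3 + 36*m^2 + 4*I*m^2 - 72*m - 72*I*m + 144*I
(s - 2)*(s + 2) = s^2 - 4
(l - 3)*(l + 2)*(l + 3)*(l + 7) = l^4 + 9*l^3 + 5*l^2 - 81*l - 126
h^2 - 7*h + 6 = (h - 6)*(h - 1)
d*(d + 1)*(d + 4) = d^3 + 5*d^2 + 4*d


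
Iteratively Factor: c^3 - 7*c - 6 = (c + 2)*(c^2 - 2*c - 3) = (c + 1)*(c + 2)*(c - 3)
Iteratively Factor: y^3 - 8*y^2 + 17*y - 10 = (y - 1)*(y^2 - 7*y + 10) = (y - 2)*(y - 1)*(y - 5)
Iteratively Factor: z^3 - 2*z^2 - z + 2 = (z - 2)*(z^2 - 1) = (z - 2)*(z + 1)*(z - 1)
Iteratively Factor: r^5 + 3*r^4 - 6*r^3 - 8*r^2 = (r + 1)*(r^4 + 2*r^3 - 8*r^2) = r*(r + 1)*(r^3 + 2*r^2 - 8*r) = r*(r - 2)*(r + 1)*(r^2 + 4*r) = r*(r - 2)*(r + 1)*(r + 4)*(r)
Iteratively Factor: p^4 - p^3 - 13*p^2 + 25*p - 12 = (p - 3)*(p^3 + 2*p^2 - 7*p + 4) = (p - 3)*(p + 4)*(p^2 - 2*p + 1) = (p - 3)*(p - 1)*(p + 4)*(p - 1)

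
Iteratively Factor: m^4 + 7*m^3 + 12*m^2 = (m + 3)*(m^3 + 4*m^2) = m*(m + 3)*(m^2 + 4*m) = m^2*(m + 3)*(m + 4)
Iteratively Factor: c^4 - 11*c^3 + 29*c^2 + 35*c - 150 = (c - 3)*(c^3 - 8*c^2 + 5*c + 50) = (c - 5)*(c - 3)*(c^2 - 3*c - 10) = (c - 5)^2*(c - 3)*(c + 2)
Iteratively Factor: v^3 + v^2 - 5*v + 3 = (v - 1)*(v^2 + 2*v - 3) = (v - 1)*(v + 3)*(v - 1)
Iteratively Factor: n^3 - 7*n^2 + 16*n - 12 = (n - 2)*(n^2 - 5*n + 6) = (n - 3)*(n - 2)*(n - 2)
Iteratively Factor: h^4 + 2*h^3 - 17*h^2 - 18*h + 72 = (h - 2)*(h^3 + 4*h^2 - 9*h - 36) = (h - 2)*(h + 4)*(h^2 - 9) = (h - 2)*(h + 3)*(h + 4)*(h - 3)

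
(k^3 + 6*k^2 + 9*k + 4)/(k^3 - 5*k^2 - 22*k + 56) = (k^2 + 2*k + 1)/(k^2 - 9*k + 14)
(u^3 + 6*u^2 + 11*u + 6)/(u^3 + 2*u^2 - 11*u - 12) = (u^2 + 5*u + 6)/(u^2 + u - 12)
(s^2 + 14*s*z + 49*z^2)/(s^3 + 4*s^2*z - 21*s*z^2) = (-s - 7*z)/(s*(-s + 3*z))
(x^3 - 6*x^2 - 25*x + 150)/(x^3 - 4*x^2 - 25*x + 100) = (x - 6)/(x - 4)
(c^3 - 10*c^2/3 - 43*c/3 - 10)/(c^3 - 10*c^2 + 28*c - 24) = (3*c^2 + 8*c + 5)/(3*(c^2 - 4*c + 4))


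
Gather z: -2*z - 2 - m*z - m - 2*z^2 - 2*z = -m - 2*z^2 + z*(-m - 4) - 2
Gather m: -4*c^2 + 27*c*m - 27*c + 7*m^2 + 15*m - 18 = -4*c^2 - 27*c + 7*m^2 + m*(27*c + 15) - 18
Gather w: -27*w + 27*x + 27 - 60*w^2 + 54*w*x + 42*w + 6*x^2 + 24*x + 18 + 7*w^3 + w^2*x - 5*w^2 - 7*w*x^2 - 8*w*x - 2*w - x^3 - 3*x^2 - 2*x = 7*w^3 + w^2*(x - 65) + w*(-7*x^2 + 46*x + 13) - x^3 + 3*x^2 + 49*x + 45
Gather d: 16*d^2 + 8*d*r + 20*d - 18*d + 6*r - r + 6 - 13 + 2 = 16*d^2 + d*(8*r + 2) + 5*r - 5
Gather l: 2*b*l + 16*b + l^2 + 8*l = 16*b + l^2 + l*(2*b + 8)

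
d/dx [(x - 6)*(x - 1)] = 2*x - 7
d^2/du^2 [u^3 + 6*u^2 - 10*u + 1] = 6*u + 12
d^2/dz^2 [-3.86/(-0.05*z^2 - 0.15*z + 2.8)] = (-0.0193*z^2 - 0.0579*z + 3.86*(0.1*z + 0.15)*(0.2*z + 0.3) + 1.0808)/(0.05*z^2 + 0.15*z - 2.8)^3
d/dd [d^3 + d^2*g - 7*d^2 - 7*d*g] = 3*d^2 + 2*d*g - 14*d - 7*g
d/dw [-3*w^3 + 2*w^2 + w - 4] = -9*w^2 + 4*w + 1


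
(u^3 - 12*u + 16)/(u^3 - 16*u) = (u^2 - 4*u + 4)/(u*(u - 4))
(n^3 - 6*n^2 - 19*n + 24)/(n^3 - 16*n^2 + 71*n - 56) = (n + 3)/(n - 7)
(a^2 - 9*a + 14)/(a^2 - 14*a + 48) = (a^2 - 9*a + 14)/(a^2 - 14*a + 48)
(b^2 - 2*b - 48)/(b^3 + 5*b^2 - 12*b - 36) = (b - 8)/(b^2 - b - 6)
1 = 1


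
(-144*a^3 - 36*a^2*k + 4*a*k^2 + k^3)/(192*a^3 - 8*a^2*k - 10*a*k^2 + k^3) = (-6*a - k)/(8*a - k)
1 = 1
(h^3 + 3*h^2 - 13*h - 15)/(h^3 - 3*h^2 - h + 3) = (h + 5)/(h - 1)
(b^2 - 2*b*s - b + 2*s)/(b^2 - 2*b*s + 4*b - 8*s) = (b - 1)/(b + 4)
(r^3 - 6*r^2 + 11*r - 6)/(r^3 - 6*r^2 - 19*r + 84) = (r^2 - 3*r + 2)/(r^2 - 3*r - 28)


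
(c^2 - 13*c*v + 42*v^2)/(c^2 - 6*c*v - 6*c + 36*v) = (c - 7*v)/(c - 6)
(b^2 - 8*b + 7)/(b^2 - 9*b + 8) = (b - 7)/(b - 8)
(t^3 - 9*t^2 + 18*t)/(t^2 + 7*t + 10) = t*(t^2 - 9*t + 18)/(t^2 + 7*t + 10)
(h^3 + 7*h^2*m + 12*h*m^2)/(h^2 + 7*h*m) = (h^2 + 7*h*m + 12*m^2)/(h + 7*m)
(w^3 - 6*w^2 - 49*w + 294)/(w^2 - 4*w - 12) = (w^2 - 49)/(w + 2)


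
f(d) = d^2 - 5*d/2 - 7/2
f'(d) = 2*d - 5/2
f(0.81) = -4.87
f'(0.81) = -0.88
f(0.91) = -4.95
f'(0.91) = -0.68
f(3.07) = -1.75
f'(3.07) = 3.64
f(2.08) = -4.37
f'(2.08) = 1.66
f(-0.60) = -1.64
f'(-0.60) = -3.70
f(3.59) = 0.41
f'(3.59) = 4.68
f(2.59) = -3.27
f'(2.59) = 2.68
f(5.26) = 11.02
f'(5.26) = 8.02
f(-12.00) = 170.50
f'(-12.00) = -26.50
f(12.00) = 110.50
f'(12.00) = 21.50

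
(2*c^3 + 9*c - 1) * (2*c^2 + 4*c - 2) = 4*c^5 + 8*c^4 + 14*c^3 + 34*c^2 - 22*c + 2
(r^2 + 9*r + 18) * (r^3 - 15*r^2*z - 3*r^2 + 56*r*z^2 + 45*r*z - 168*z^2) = r^5 - 15*r^4*z + 6*r^4 + 56*r^3*z^2 - 90*r^3*z - 9*r^3 + 336*r^2*z^2 + 135*r^2*z - 54*r^2 - 504*r*z^2 + 810*r*z - 3024*z^2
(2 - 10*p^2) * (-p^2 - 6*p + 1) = 10*p^4 + 60*p^3 - 12*p^2 - 12*p + 2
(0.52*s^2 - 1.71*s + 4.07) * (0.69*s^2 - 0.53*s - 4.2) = 0.3588*s^4 - 1.4555*s^3 + 1.5306*s^2 + 5.0249*s - 17.094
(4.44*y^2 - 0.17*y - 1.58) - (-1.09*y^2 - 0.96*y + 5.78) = 5.53*y^2 + 0.79*y - 7.36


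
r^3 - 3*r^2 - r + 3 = (r - 3)*(r - 1)*(r + 1)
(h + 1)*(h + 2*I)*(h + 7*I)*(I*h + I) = I*h^4 - 9*h^3 + 2*I*h^3 - 18*h^2 - 13*I*h^2 - 9*h - 28*I*h - 14*I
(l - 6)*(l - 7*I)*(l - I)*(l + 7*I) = l^4 - 6*l^3 - I*l^3 + 49*l^2 + 6*I*l^2 - 294*l - 49*I*l + 294*I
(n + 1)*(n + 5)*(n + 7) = n^3 + 13*n^2 + 47*n + 35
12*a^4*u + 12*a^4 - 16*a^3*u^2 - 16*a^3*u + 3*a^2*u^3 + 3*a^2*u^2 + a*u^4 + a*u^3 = (-2*a + u)*(-a + u)*(6*a + u)*(a*u + a)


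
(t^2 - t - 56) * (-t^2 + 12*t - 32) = -t^4 + 13*t^3 + 12*t^2 - 640*t + 1792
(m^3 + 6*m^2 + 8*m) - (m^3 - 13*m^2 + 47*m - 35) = 19*m^2 - 39*m + 35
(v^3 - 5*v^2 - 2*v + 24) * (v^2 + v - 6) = v^5 - 4*v^4 - 13*v^3 + 52*v^2 + 36*v - 144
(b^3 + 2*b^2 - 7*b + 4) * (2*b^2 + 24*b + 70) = 2*b^5 + 28*b^4 + 104*b^3 - 20*b^2 - 394*b + 280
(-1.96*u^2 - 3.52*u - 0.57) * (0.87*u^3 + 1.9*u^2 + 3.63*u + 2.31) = -1.7052*u^5 - 6.7864*u^4 - 14.2987*u^3 - 18.3882*u^2 - 10.2003*u - 1.3167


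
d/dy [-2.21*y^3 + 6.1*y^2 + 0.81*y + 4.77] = -6.63*y^2 + 12.2*y + 0.81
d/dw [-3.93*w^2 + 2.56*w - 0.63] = 2.56 - 7.86*w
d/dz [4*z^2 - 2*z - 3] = 8*z - 2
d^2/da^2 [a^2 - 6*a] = 2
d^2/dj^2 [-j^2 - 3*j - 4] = -2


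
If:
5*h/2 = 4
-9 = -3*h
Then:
No Solution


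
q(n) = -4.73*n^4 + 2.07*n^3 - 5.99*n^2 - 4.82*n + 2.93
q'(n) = -18.92*n^3 + 6.21*n^2 - 11.98*n - 4.82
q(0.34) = 0.62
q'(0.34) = -8.92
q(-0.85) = -1.04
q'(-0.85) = 21.47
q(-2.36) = -192.99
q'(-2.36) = 306.73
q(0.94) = -8.87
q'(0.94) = -26.31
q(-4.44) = -2113.14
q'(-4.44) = 1826.83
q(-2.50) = -239.57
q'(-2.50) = 359.57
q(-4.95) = -3210.81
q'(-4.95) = 2501.40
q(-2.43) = -215.35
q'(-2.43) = 332.44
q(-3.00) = -475.54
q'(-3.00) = 597.85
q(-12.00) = -102460.03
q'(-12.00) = 33726.94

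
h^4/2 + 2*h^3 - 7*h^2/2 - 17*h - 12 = (h/2 + 1/2)*(h - 3)*(h + 2)*(h + 4)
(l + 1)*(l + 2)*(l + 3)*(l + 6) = l^4 + 12*l^3 + 47*l^2 + 72*l + 36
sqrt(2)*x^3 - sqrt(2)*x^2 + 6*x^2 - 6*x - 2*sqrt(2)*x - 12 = (x - 2)*(x + 3*sqrt(2))*(sqrt(2)*x + sqrt(2))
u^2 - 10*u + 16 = (u - 8)*(u - 2)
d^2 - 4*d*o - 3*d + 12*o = (d - 3)*(d - 4*o)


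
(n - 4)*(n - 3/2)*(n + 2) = n^3 - 7*n^2/2 - 5*n + 12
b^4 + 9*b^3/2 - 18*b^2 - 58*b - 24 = (b - 4)*(b + 1/2)*(b + 2)*(b + 6)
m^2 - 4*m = m*(m - 4)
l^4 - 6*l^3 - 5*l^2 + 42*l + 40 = (l - 5)*(l - 4)*(l + 1)*(l + 2)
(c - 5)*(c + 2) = c^2 - 3*c - 10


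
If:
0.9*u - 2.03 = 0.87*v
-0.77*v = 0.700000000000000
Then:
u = 1.38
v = -0.91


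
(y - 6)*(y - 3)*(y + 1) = y^3 - 8*y^2 + 9*y + 18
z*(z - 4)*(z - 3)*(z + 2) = z^4 - 5*z^3 - 2*z^2 + 24*z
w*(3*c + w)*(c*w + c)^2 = 3*c^3*w^3 + 6*c^3*w^2 + 3*c^3*w + c^2*w^4 + 2*c^2*w^3 + c^2*w^2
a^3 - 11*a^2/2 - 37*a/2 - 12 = (a - 8)*(a + 1)*(a + 3/2)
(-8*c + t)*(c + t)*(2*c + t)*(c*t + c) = -16*c^4*t - 16*c^4 - 22*c^3*t^2 - 22*c^3*t - 5*c^2*t^3 - 5*c^2*t^2 + c*t^4 + c*t^3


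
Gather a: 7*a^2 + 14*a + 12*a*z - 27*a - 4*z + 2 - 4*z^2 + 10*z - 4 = 7*a^2 + a*(12*z - 13) - 4*z^2 + 6*z - 2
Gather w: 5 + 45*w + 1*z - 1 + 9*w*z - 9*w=w*(9*z + 36) + z + 4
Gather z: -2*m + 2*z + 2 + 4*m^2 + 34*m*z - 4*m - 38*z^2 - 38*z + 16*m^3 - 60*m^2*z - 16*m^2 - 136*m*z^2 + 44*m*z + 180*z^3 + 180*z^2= 16*m^3 - 12*m^2 - 6*m + 180*z^3 + z^2*(142 - 136*m) + z*(-60*m^2 + 78*m - 36) + 2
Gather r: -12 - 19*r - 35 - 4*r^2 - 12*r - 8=-4*r^2 - 31*r - 55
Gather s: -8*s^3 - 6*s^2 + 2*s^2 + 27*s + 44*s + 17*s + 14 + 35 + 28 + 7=-8*s^3 - 4*s^2 + 88*s + 84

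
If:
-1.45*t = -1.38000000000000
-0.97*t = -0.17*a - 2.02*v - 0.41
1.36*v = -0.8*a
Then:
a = -0.50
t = 0.95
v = 0.30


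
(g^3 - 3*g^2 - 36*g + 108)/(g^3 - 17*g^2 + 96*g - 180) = (g^2 + 3*g - 18)/(g^2 - 11*g + 30)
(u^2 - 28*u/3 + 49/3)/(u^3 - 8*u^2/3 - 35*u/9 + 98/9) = 3*(u - 7)/(3*u^2 - u - 14)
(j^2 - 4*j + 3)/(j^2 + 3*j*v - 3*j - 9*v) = (j - 1)/(j + 3*v)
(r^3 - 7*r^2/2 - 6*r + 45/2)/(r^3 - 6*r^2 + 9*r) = (r + 5/2)/r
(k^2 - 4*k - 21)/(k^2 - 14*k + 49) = (k + 3)/(k - 7)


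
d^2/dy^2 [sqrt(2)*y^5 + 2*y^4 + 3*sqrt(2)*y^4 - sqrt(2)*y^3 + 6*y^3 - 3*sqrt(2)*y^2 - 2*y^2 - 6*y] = 20*sqrt(2)*y^3 + 24*y^2 + 36*sqrt(2)*y^2 - 6*sqrt(2)*y + 36*y - 6*sqrt(2) - 4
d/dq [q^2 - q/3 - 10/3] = 2*q - 1/3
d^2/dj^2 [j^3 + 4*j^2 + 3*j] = 6*j + 8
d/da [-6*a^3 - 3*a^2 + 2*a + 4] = -18*a^2 - 6*a + 2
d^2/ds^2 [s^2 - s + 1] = 2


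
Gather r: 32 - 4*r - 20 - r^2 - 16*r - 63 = -r^2 - 20*r - 51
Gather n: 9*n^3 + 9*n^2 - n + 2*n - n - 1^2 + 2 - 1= 9*n^3 + 9*n^2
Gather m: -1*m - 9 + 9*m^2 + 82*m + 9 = 9*m^2 + 81*m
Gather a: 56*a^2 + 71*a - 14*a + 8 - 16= 56*a^2 + 57*a - 8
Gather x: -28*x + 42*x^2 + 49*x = 42*x^2 + 21*x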